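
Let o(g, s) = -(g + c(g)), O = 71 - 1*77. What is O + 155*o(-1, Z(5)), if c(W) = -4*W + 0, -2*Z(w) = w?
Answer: -471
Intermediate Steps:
Z(w) = -w/2
O = -6 (O = 71 - 77 = -6)
c(W) = -4*W
o(g, s) = 3*g (o(g, s) = -(g - 4*g) = -(-3)*g = 3*g)
O + 155*o(-1, Z(5)) = -6 + 155*(3*(-1)) = -6 + 155*(-3) = -6 - 465 = -471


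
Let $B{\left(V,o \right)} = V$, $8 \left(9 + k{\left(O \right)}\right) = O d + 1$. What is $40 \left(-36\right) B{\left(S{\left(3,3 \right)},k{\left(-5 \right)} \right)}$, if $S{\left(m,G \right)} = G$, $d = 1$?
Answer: $-4320$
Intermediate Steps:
$k{\left(O \right)} = - \frac{71}{8} + \frac{O}{8}$ ($k{\left(O \right)} = -9 + \frac{O 1 + 1}{8} = -9 + \frac{O + 1}{8} = -9 + \frac{1 + O}{8} = -9 + \left(\frac{1}{8} + \frac{O}{8}\right) = - \frac{71}{8} + \frac{O}{8}$)
$40 \left(-36\right) B{\left(S{\left(3,3 \right)},k{\left(-5 \right)} \right)} = 40 \left(-36\right) 3 = \left(-1440\right) 3 = -4320$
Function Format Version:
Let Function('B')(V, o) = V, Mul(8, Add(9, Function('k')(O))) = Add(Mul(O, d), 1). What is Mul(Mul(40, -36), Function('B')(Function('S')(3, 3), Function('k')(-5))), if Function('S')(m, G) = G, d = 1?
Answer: -4320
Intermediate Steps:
Function('k')(O) = Add(Rational(-71, 8), Mul(Rational(1, 8), O)) (Function('k')(O) = Add(-9, Mul(Rational(1, 8), Add(Mul(O, 1), 1))) = Add(-9, Mul(Rational(1, 8), Add(O, 1))) = Add(-9, Mul(Rational(1, 8), Add(1, O))) = Add(-9, Add(Rational(1, 8), Mul(Rational(1, 8), O))) = Add(Rational(-71, 8), Mul(Rational(1, 8), O)))
Mul(Mul(40, -36), Function('B')(Function('S')(3, 3), Function('k')(-5))) = Mul(Mul(40, -36), 3) = Mul(-1440, 3) = -4320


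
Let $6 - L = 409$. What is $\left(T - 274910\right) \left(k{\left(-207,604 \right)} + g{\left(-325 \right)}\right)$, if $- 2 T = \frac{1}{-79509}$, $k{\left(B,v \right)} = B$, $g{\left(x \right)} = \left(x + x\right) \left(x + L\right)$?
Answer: $- \frac{20677190943798347}{159018} \approx -1.3003 \cdot 10^{11}$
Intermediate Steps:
$L = -403$ ($L = 6 - 409 = -403$)
$g{\left(x \right)} = 2 x \left(-403 + x\right)$ ($g{\left(x \right)} = \left(x + x\right) \left(x - 403\right) = 2 x \left(-403 + x\right)$)
$T = \frac{1}{159018}$ ($T = - \frac{1}{2 \left(-79509\right)} = \left(- \frac{1}{2}\right) \left(- \frac{1}{79509}\right) = \frac{1}{159018} \approx 6.2886 \cdot 10^{-6}$)
$\left(T - 274910\right) \left(k{\left(-207,604 \right)} + g{\left(-325 \right)}\right) = \left(\frac{1}{159018} - 274910\right) \left(-207 + 2 \left(-325\right) \left(-403 - 325\right)\right) = - \frac{43715638379 \left(-207 + 2 \left(-325\right) \left(-728\right)\right)}{159018} = - \frac{43715638379 \left(-207 + 473200\right)}{159018} = \left(- \frac{43715638379}{159018}\right) 472993 = - \frac{20677190943798347}{159018}$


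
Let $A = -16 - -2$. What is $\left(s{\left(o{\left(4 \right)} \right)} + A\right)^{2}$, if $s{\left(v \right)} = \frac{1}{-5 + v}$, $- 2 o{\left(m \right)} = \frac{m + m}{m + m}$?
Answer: $\frac{24336}{121} \approx 201.12$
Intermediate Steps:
$A = -14$ ($A = -16 + 2 = -14$)
$o{\left(m \right)} = - \frac{1}{2}$ ($o{\left(m \right)} = - \frac{\left(m + m\right) \frac{1}{m + m}}{2} = - \frac{2 m \frac{1}{2 m}}{2} = \left(- \frac{1}{2}\right) 1 = - \frac{1}{2}$)
$\left(s{\left(o{\left(4 \right)} \right)} + A\right)^{2} = \left(\frac{1}{-5 - \frac{1}{2}} - 14\right)^{2} = \left(\frac{1}{- \frac{11}{2}} - 14\right)^{2} = \left(- \frac{2}{11} - 14\right)^{2} = \left(- \frac{156}{11}\right)^{2} = \frac{24336}{121}$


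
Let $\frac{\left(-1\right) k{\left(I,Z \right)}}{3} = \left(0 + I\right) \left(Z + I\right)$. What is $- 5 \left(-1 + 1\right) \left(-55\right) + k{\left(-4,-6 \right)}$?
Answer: $-120$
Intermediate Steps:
$k{\left(I,Z \right)} = - 3 I \left(I + Z\right)$ ($k{\left(I,Z \right)} = - 3 \left(0 + I\right) \left(Z + I\right) = - 3 I \left(I + Z\right)$)
$- 5 \left(-1 + 1\right) \left(-55\right) + k{\left(-4,-6 \right)} = - 5 \left(-1 + 1\right) \left(-55\right) - - 12 \left(-4 - 6\right) = \left(-5\right) 0 \left(-55\right) - \left(-12\right) \left(-10\right) = 0 \left(-55\right) - 120 = 0 - 120 = -120$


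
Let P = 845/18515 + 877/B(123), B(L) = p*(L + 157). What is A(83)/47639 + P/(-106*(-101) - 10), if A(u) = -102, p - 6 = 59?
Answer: -10460818896813/4905814141883200 ≈ -0.0021323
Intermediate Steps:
p = 65 (p = 6 + 59 = 65)
B(L) = 10205 + 65*L (B(L) = 65*(L + 157) = 65*(157 + L) = 10205 + 65*L)
P = 903333/9627800 (P = 845/18515 + 877/(10205 + 65*123) = 845*(1/18515) + 877/(10205 + 7995) = 169/3703 + 877/18200 = 903333/9627800 ≈ 0.093825)
A(83)/47639 + P/(-106*(-101) - 10) = -102/47639 + 903333/(9627800*(-106*(-101) - 10)) = -102*1/47639 + 903333/(9627800*(10706 - 10)) = -102/47639 + (903333/9627800)/10696 = -102/47639 + (903333/9627800)*(1/10696) = -102/47639 + 903333/102978948800 = -10460818896813/4905814141883200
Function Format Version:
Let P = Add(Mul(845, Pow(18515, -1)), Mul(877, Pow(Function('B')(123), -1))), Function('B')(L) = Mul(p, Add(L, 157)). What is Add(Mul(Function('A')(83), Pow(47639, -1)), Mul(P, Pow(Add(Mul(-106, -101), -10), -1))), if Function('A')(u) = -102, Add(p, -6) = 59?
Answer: Rational(-10460818896813, 4905814141883200) ≈ -0.0021323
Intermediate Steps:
p = 65 (p = Add(6, 59) = 65)
Function('B')(L) = Add(10205, Mul(65, L)) (Function('B')(L) = Mul(65, Add(L, 157)) = Mul(65, Add(157, L)) = Add(10205, Mul(65, L)))
P = Rational(903333, 9627800) (P = Add(Mul(845, Pow(18515, -1)), Mul(877, Pow(Add(10205, Mul(65, 123)), -1))) = Add(Mul(845, Rational(1, 18515)), Mul(877, Pow(Add(10205, 7995), -1))) = Add(Rational(169, 3703), Mul(877, Pow(18200, -1))) = Add(Rational(169, 3703), Mul(877, Rational(1, 18200))) = Add(Rational(169, 3703), Rational(877, 18200)) = Rational(903333, 9627800) ≈ 0.093825)
Add(Mul(Function('A')(83), Pow(47639, -1)), Mul(P, Pow(Add(Mul(-106, -101), -10), -1))) = Add(Mul(-102, Pow(47639, -1)), Mul(Rational(903333, 9627800), Pow(Add(Mul(-106, -101), -10), -1))) = Add(Mul(-102, Rational(1, 47639)), Mul(Rational(903333, 9627800), Pow(Add(10706, -10), -1))) = Add(Rational(-102, 47639), Mul(Rational(903333, 9627800), Pow(10696, -1))) = Add(Rational(-102, 47639), Mul(Rational(903333, 9627800), Rational(1, 10696))) = Add(Rational(-102, 47639), Rational(903333, 102978948800)) = Rational(-10460818896813, 4905814141883200)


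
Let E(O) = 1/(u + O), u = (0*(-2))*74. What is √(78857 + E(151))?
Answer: 4*√112376163/151 ≈ 280.81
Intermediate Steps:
u = 0 (u = 0*74 = 0)
E(O) = 1/O (E(O) = 1/(0 + O) = 1/O)
√(78857 + E(151)) = √(78857 + 1/151) = √(11907408/151) = 4*√112376163/151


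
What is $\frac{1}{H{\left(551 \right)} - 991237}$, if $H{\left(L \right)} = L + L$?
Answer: $- \frac{1}{990135} \approx -1.01 \cdot 10^{-6}$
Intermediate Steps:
$H{\left(L \right)} = 2 L$
$\frac{1}{H{\left(551 \right)} - 991237} = \frac{1}{2 \cdot 551 - 991237} = \frac{1}{1102 - 991237} = \frac{1}{-990135} = - \frac{1}{990135}$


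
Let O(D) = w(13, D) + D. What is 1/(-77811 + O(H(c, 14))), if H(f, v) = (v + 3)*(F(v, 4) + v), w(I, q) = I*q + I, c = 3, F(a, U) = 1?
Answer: -1/74228 ≈ -1.3472e-5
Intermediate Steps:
w(I, q) = I + I*q
H(f, v) = (1 + v)*(3 + v) (H(f, v) = (v + 3)*(1 + v) = (3 + v)*(1 + v) = (1 + v)*(3 + v))
O(D) = 13 + 14*D (O(D) = 13*(1 + D) + D = (13 + 13*D) + D = 13 + 14*D)
1/(-77811 + O(H(c, 14))) = 1/(-77811 + (13 + 14*(3 + 14**2 + 4*14))) = 1/(-77811 + (13 + 14*(3 + 196 + 56))) = 1/(-77811 + (13 + 14*255)) = 1/(-77811 + (13 + 3570)) = 1/(-77811 + 3583) = 1/(-74228) = -1/74228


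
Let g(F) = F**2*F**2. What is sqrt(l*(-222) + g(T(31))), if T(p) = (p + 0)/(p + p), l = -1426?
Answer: sqrt(5065153)/4 ≈ 562.65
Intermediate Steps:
T(p) = 1/2 (T(p) = p/((2*p)) = p*(1/(2*p)) = 1/2)
g(F) = F**4
sqrt(l*(-222) + g(T(31))) = sqrt(-1426*(-222) + (1/2)**4) = sqrt(316572 + 1/16) = sqrt(5065153/16) = sqrt(5065153)/4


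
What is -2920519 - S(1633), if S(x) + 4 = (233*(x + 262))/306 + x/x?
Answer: -894119431/306 ≈ -2.9220e+6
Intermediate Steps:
S(x) = 30064/153 + 233*x/306 (S(x) = -4 + ((233*(x + 262))/306 + x/x) = -4 + ((233*(262 + x))*(1/306) + 1) = -4 + ((61046 + 233*x)*(1/306) + 1) = -4 + ((30523/153 + 233*x/306) + 1) = -4 + (30676/153 + 233*x/306) = 30064/153 + 233*x/306)
-2920519 - S(1633) = -2920519 - (30064/153 + (233/306)*1633) = -2920519 - (30064/153 + 380489/306) = -2920519 - 1*440617/306 = -2920519 - 440617/306 = -894119431/306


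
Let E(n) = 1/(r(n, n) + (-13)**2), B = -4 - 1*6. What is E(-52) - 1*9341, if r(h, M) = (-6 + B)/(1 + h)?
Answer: -80659484/8635 ≈ -9341.0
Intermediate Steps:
B = -10 (B = -4 - 6 = -10)
r(h, M) = -16/(1 + h) (r(h, M) = (-6 - 10)/(1 + h) = -16/(1 + h))
E(n) = 1/(169 - 16/(1 + n)) (E(n) = 1/(-16/(1 + n) + (-13)**2) = 1/(-16/(1 + n) + 169) = 1/(169 - 16/(1 + n)))
E(-52) - 1*9341 = (1 - 52)/(153 + 169*(-52)) - 1*9341 = -51/(153 - 8788) - 9341 = -51/(-8635) - 9341 = -1/8635*(-51) - 9341 = 51/8635 - 9341 = -80659484/8635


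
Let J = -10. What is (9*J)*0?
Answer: 0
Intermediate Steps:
(9*J)*0 = (9*(-10))*0 = -90*0 = 0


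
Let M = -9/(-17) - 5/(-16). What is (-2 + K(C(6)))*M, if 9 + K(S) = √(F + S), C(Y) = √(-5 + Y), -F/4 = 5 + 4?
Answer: -2519/272 + 229*I*√35/272 ≈ -9.261 + 4.9808*I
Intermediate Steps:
F = -36 (F = -4*(5 + 4) = -4*9 = -36)
K(S) = -9 + √(-36 + S)
M = 229/272 (M = -9*(-1/17) - 5*(-1/16) = 9/17 + 5/16 = 229/272 ≈ 0.84191)
(-2 + K(C(6)))*M = (-2 + (-9 + √(-36 + √(-5 + 6))))*(229/272) = (-2 + (-9 + √(-36 + √1)))*(229/272) = (-2 + (-9 + √(-36 + 1)))*(229/272) = (-2 + (-9 + √(-35)))*(229/272) = (-2 + (-9 + I*√35))*(229/272) = (-11 + I*√35)*(229/272) = -2519/272 + 229*I*√35/272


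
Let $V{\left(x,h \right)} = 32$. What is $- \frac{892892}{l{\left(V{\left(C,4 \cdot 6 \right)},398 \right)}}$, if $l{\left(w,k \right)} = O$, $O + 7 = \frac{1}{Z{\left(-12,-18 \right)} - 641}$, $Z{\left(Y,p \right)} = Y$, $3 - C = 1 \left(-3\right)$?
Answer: $\frac{145764619}{1143} \approx 1.2753 \cdot 10^{5}$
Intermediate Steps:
$C = 6$ ($C = 3 - 1 \left(-3\right) = 3 - -3 = 3 + 3 = 6$)
$O = - \frac{4572}{653}$ ($O = -7 + \frac{1}{-12 - 641} = -7 + \frac{1}{-653} = -7 - \frac{1}{653} = - \frac{4572}{653} \approx -7.0015$)
$l{\left(w,k \right)} = - \frac{4572}{653}$
$- \frac{892892}{l{\left(V{\left(C,4 \cdot 6 \right)},398 \right)}} = - \frac{892892}{- \frac{4572}{653}} = \left(-892892\right) \left(- \frac{653}{4572}\right) = \frac{145764619}{1143}$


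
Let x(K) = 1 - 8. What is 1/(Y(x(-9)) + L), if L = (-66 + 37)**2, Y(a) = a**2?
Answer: 1/890 ≈ 0.0011236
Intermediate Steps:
x(K) = -7
L = 841 (L = (-29)**2 = 841)
1/(Y(x(-9)) + L) = 1/((-7)**2 + 841) = 1/(49 + 841) = 1/890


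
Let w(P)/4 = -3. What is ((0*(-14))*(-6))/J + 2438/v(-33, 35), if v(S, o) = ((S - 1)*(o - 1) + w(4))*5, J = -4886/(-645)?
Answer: -1219/2920 ≈ -0.41747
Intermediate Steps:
w(P) = -12 (w(P) = 4*(-3) = -12)
J = 4886/645 (J = -4886*(-1/645) = 4886/645 ≈ 7.5752)
v(S, o) = -60 + 5*(-1 + S)*(-1 + o) (v(S, o) = ((S - 1)*(o - 1) - 12)*5 = ((-1 + S)*(-1 + o) - 12)*5 = (-12 + (-1 + S)*(-1 + o))*5 = -60 + 5*(-1 + S)*(-1 + o))
((0*(-14))*(-6))/J + 2438/v(-33, 35) = ((0*(-14))*(-6))/(4886/645) + 2438/(-55 - 5*(-33) - 5*35 + 5*(-33)*35) = (0*(-6))*(645/4886) + 2438/(-55 + 165 - 175 - 5775) = 0*(645/4886) + 2438/(-5840) = 0 + 2438*(-1/5840) = 0 - 1219/2920 = -1219/2920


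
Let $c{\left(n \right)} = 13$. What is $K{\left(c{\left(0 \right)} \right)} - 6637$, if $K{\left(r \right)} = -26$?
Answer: $-6663$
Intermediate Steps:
$K{\left(c{\left(0 \right)} \right)} - 6637 = -26 - 6637 = -6663$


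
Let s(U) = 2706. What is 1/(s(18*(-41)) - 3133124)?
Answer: -1/3130418 ≈ -3.1945e-7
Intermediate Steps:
1/(s(18*(-41)) - 3133124) = 1/(2706 - 3133124) = 1/(-3130418) = -1/3130418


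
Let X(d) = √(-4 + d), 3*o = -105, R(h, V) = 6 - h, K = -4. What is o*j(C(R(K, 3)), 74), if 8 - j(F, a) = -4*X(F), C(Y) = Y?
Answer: -280 - 140*√6 ≈ -622.93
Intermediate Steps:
o = -35 (o = (⅓)*(-105) = -35)
j(F, a) = 8 + 4*√(-4 + F) (j(F, a) = 8 - (-4)*√(-4 + F) = 8 + 4*√(-4 + F))
o*j(C(R(K, 3)), 74) = -35*(8 + 4*√(-4 + (6 - 1*(-4)))) = -35*(8 + 4*√(-4 + (6 + 4))) = -35*(8 + 4*√(-4 + 10)) = -35*(8 + 4*√6) = -280 - 140*√6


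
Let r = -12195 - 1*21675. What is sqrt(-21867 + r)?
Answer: 3*I*sqrt(6193) ≈ 236.09*I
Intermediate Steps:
r = -33870 (r = -12195 - 21675 = -33870)
sqrt(-21867 + r) = sqrt(-21867 - 33870) = sqrt(-55737) = 3*I*sqrt(6193)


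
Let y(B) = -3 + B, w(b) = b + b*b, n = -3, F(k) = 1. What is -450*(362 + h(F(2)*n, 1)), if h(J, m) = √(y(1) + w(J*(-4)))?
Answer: -162900 - 450*√154 ≈ -1.6848e+5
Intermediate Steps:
w(b) = b + b²
h(J, m) = √(-2 - 4*J*(1 - 4*J)) (h(J, m) = √((-3 + 1) + (J*(-4))*(1 + J*(-4))) = √(-2 + (-4*J)*(1 - 4*J)) = √(-2 - 4*J*(1 - 4*J)))
-450*(362 + h(F(2)*n, 1)) = -450*(362 + √2*√(-1 + 2*(1*(-3))*(-1 + 4*(1*(-3))))) = -450*(362 + √2*√(-1 + 2*(-3)*(-1 + 4*(-3)))) = -450*(362 + √2*√(-1 + 2*(-3)*(-1 - 12))) = -450*(362 + √2*√(-1 + 2*(-3)*(-13))) = -450*(362 + √2*√(-1 + 78)) = -450*(362 + √2*√77) = -450*(362 + √154) = -162900 - 450*√154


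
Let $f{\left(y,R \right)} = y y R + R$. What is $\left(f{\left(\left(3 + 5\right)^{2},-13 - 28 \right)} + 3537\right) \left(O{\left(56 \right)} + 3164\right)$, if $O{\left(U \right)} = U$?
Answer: $-529496800$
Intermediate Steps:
$f{\left(y,R \right)} = R + R y^{2}$ ($f{\left(y,R \right)} = y^{2} R + R = R y^{2} + R = R + R y^{2}$)
$\left(f{\left(\left(3 + 5\right)^{2},-13 - 28 \right)} + 3537\right) \left(O{\left(56 \right)} + 3164\right) = \left(\left(-13 - 28\right) \left(1 + \left(\left(3 + 5\right)^{2}\right)^{2}\right) + 3537\right) \left(56 + 3164\right) = \left(\left(-13 - 28\right) \left(1 + \left(8^{2}\right)^{2}\right) + 3537\right) 3220 = \left(- 41 \left(1 + 64^{2}\right) + 3537\right) 3220 = \left(- 41 \left(1 + 4096\right) + 3537\right) 3220 = \left(\left(-41\right) 4097 + 3537\right) 3220 = \left(-167977 + 3537\right) 3220 = \left(-164440\right) 3220 = -529496800$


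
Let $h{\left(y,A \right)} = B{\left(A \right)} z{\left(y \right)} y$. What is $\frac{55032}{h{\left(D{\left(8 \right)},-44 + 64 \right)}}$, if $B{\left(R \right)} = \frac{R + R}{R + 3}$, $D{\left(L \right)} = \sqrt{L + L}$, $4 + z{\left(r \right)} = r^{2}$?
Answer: $\frac{52739}{80} \approx 659.24$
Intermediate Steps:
$z{\left(r \right)} = -4 + r^{2}$
$D{\left(L \right)} = \sqrt{2} \sqrt{L}$ ($D{\left(L \right)} = \sqrt{2 L} = \sqrt{2} \sqrt{L}$)
$B{\left(R \right)} = \frac{2 R}{3 + R}$
$h{\left(y,A \right)} = \frac{2 A y \left(-4 + y^{2}\right)}{3 + A}$ ($h{\left(y,A \right)} = \frac{2 A}{3 + A} \left(-4 + y^{2}\right) y = \frac{2 A \left(-4 + y^{2}\right)}{3 + A} y = \frac{2 A y \left(-4 + y^{2}\right)}{3 + A}$)
$\frac{55032}{h{\left(D{\left(8 \right)},-44 + 64 \right)}} = \frac{55032}{2 \left(-44 + 64\right) \sqrt{2} \sqrt{8} \frac{1}{3 + \left(-44 + 64\right)} \left(-4 + \left(\sqrt{2} \sqrt{8}\right)^{2}\right)} = \frac{55032}{2 \cdot 20 \sqrt{2} \cdot 2 \sqrt{2} \frac{1}{3 + 20} \left(-4 + \left(\sqrt{2} \cdot 2 \sqrt{2}\right)^{2}\right)} = \frac{55032}{2 \cdot 20 \cdot 4 \cdot \frac{1}{23} \left(-4 + 4^{2}\right)} = \frac{55032}{2 \cdot 20 \cdot 4 \cdot \frac{1}{23} \left(-4 + 16\right)} = \frac{55032}{2 \cdot 20 \cdot 4 \cdot \frac{1}{23} \cdot 12} = \frac{55032}{\frac{1920}{23}} = 55032 \cdot \frac{23}{1920} = \frac{52739}{80}$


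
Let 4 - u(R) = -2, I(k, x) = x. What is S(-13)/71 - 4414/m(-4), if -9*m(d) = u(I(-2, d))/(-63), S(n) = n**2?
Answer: -29615564/71 ≈ -4.1712e+5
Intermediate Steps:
u(R) = 6 (u(R) = 4 - 1*(-2) = 4 + 2 = 6)
m(d) = 2/189 (m(d) = -2/(3*(-63)) = -2*(-1)/(3*63) = -1/9*(-2/21) = 2/189)
S(-13)/71 - 4414/m(-4) = (-13)**2/71 - 4414/2/189 = 169*(1/71) - 4414*189/2 = 169/71 - 417123 = -29615564/71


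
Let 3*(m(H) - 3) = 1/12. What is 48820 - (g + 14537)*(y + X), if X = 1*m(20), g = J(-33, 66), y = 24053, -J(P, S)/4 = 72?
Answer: -12338118713/36 ≈ -3.4273e+8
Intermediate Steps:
J(P, S) = -288 (J(P, S) = -4*72 = -288)
m(H) = 109/36 (m(H) = 3 + (1/3)/12 = 3 + (1/3)*(1/12) = 3 + 1/36 = 109/36)
g = -288
X = 109/36 (X = 1*(109/36) = 109/36 ≈ 3.0278)
48820 - (g + 14537)*(y + X) = 48820 - (-288 + 14537)*(24053 + 109/36) = 48820 - 14249*866017/36 = 48820 - 1*12339876233/36 = 48820 - 12339876233/36 = -12338118713/36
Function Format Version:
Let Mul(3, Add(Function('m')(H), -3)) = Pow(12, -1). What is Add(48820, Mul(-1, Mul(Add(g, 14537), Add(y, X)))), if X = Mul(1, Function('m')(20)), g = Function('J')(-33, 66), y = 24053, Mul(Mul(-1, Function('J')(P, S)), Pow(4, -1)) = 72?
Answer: Rational(-12338118713, 36) ≈ -3.4273e+8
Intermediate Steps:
Function('J')(P, S) = -288 (Function('J')(P, S) = Mul(-4, 72) = -288)
Function('m')(H) = Rational(109, 36) (Function('m')(H) = Add(3, Mul(Rational(1, 3), Pow(12, -1))) = Add(3, Mul(Rational(1, 3), Rational(1, 12))) = Add(3, Rational(1, 36)) = Rational(109, 36))
g = -288
X = Rational(109, 36) (X = Mul(1, Rational(109, 36)) = Rational(109, 36) ≈ 3.0278)
Add(48820, Mul(-1, Mul(Add(g, 14537), Add(y, X)))) = Add(48820, Mul(-1, Mul(Add(-288, 14537), Add(24053, Rational(109, 36))))) = Add(48820, Mul(-1, Mul(14249, Rational(866017, 36)))) = Add(48820, Mul(-1, Rational(12339876233, 36))) = Add(48820, Rational(-12339876233, 36)) = Rational(-12338118713, 36)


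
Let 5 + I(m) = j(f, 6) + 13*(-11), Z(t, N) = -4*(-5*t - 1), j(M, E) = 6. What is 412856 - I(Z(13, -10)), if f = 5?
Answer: 412998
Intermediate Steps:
Z(t, N) = 4 + 20*t (Z(t, N) = -4*(-1 - 5*t) = 4 + 20*t)
I(m) = -142 (I(m) = -5 + (6 + 13*(-11)) = -5 + (6 - 143) = -5 - 137 = -142)
412856 - I(Z(13, -10)) = 412856 - 1*(-142) = 412856 + 142 = 412998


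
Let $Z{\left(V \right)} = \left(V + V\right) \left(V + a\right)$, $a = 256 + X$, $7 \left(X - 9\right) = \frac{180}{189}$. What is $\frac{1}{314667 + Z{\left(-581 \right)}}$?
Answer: $\frac{21}{14315719} \approx 1.4669 \cdot 10^{-6}$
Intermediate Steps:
$X = \frac{1343}{147}$ ($X = 9 + \frac{180 \cdot \frac{1}{189}}{7} = 9 + \frac{1}{7} \cdot \frac{20}{21} = 9 + \frac{20}{147} = \frac{1343}{147} \approx 9.136$)
$a = \frac{38975}{147}$ ($a = 256 + \frac{1343}{147} = \frac{38975}{147} \approx 265.14$)
$Z{\left(V \right)} = 2 V \left(\frac{38975}{147} + V\right)$ ($Z{\left(V \right)} = \left(V + V\right) \left(V + \frac{38975}{147}\right) = 2 V \left(\frac{38975}{147} + V\right)$)
$\frac{1}{314667 + Z{\left(-581 \right)}} = \frac{1}{314667 + \frac{2}{147} \left(-581\right) \left(38975 + 147 \left(-581\right)\right)} = \frac{1}{314667 + \frac{2}{147} \left(-581\right) \left(38975 - 85407\right)} = \frac{1}{314667 + \frac{2}{147} \left(-581\right) \left(-46432\right)} = \frac{1}{314667 + \frac{7707712}{21}} = \frac{1}{\frac{14315719}{21}} = \frac{21}{14315719}$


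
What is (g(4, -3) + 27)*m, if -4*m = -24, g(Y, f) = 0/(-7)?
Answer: 162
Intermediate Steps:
g(Y, f) = 0 (g(Y, f) = 0*(-⅐) = 0)
m = 6 (m = -¼*(-24) = 6)
(g(4, -3) + 27)*m = (0 + 27)*6 = 27*6 = 162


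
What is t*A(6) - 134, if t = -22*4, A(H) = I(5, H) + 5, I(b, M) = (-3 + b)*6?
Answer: -1630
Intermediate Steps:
I(b, M) = -18 + 6*b
A(H) = 17 (A(H) = (-18 + 6*5) + 5 = (-18 + 30) + 5 = 12 + 5 = 17)
t = -88
t*A(6) - 134 = -88*17 - 134 = -1496 - 134 = -1630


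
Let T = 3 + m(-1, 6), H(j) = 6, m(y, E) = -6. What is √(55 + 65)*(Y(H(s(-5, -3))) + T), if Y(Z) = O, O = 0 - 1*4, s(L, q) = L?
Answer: -14*√30 ≈ -76.681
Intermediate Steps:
O = -4 (O = 0 - 4 = -4)
Y(Z) = -4
T = -3 (T = 3 - 6 = -3)
√(55 + 65)*(Y(H(s(-5, -3))) + T) = √(55 + 65)*(-4 - 3) = √120*(-7) = (2*√30)*(-7) = -14*√30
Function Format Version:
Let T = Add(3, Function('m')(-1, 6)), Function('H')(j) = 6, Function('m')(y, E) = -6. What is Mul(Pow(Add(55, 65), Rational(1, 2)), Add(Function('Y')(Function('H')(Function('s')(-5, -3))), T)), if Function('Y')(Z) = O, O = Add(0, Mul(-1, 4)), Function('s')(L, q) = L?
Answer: Mul(-14, Pow(30, Rational(1, 2))) ≈ -76.681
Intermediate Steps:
O = -4 (O = Add(0, -4) = -4)
Function('Y')(Z) = -4
T = -3 (T = Add(3, -6) = -3)
Mul(Pow(Add(55, 65), Rational(1, 2)), Add(Function('Y')(Function('H')(Function('s')(-5, -3))), T)) = Mul(Pow(Add(55, 65), Rational(1, 2)), Add(-4, -3)) = Mul(Pow(120, Rational(1, 2)), -7) = Mul(Mul(2, Pow(30, Rational(1, 2))), -7) = Mul(-14, Pow(30, Rational(1, 2)))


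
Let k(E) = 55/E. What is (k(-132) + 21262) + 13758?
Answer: 420235/12 ≈ 35020.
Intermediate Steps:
(k(-132) + 21262) + 13758 = (55/(-132) + 21262) + 13758 = (55*(-1/132) + 21262) + 13758 = (-5/12 + 21262) + 13758 = 255139/12 + 13758 = 420235/12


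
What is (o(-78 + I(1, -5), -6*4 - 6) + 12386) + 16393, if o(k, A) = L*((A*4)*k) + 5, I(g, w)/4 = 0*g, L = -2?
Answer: 10064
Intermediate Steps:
I(g, w) = 0 (I(g, w) = 4*(0*g) = 4*0 = 0)
o(k, A) = 5 - 8*A*k (o(k, A) = -2*A*4*k + 5 = -2*4*A*k + 5 = -8*A*k + 5 = 5 - 8*A*k)
(o(-78 + I(1, -5), -6*4 - 6) + 12386) + 16393 = ((5 - 8*(-6*4 - 6)*(-78 + 0)) + 12386) + 16393 = ((5 - 8*(-24 - 6)*(-78)) + 12386) + 16393 = ((5 - 8*(-30)*(-78)) + 12386) + 16393 = ((5 - 18720) + 12386) + 16393 = (-18715 + 12386) + 16393 = -6329 + 16393 = 10064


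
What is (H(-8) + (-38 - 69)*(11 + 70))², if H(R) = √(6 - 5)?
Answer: 75099556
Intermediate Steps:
H(R) = 1 (H(R) = √1 = 1)
(H(-8) + (-38 - 69)*(11 + 70))² = (1 + (-38 - 69)*(11 + 70))² = (1 - 107*81)² = (1 - 8667)² = (-8666)² = 75099556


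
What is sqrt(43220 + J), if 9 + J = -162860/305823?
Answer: sqrt(4041375955059639)/305823 ≈ 207.87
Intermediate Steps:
J = -2915267/305823 (J = -9 - 162860/305823 = -2915267/305823 ≈ -9.5325)
sqrt(43220 + J) = sqrt(43220 - 2915267/305823) = sqrt(13214754793/305823) = sqrt(4041375955059639)/305823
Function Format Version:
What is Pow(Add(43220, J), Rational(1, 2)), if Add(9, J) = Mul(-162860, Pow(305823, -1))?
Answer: Mul(Rational(1, 305823), Pow(4041375955059639, Rational(1, 2))) ≈ 207.87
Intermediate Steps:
J = Rational(-2915267, 305823) (J = Add(-9, Mul(-162860, Pow(305823, -1))) = Add(-9, Mul(-162860, Rational(1, 305823))) = Add(-9, Rational(-162860, 305823)) = Rational(-2915267, 305823) ≈ -9.5325)
Pow(Add(43220, J), Rational(1, 2)) = Pow(Add(43220, Rational(-2915267, 305823)), Rational(1, 2)) = Pow(Rational(13214754793, 305823), Rational(1, 2)) = Mul(Rational(1, 305823), Pow(4041375955059639, Rational(1, 2)))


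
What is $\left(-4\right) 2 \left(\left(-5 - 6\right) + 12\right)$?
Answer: $-8$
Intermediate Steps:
$\left(-4\right) 2 \left(\left(-5 - 6\right) + 12\right) = - 8 \left(-11 + 12\right) = \left(-8\right) 1 = -8$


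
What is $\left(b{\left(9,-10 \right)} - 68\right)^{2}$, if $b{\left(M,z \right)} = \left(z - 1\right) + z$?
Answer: $7921$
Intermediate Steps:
$b{\left(M,z \right)} = -1 + 2 z$ ($b{\left(M,z \right)} = \left(-1 + z\right) + z = -1 + 2 z$)
$\left(b{\left(9,-10 \right)} - 68\right)^{2} = \left(\left(-1 + 2 \left(-10\right)\right) - 68\right)^{2} = \left(\left(-1 - 20\right) - 68\right)^{2} = \left(-21 - 68\right)^{2} = \left(-89\right)^{2} = 7921$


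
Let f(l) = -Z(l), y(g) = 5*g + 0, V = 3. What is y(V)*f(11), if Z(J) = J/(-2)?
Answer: 165/2 ≈ 82.500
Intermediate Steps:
Z(J) = -J/2 (Z(J) = J*(-1/2) = -J/2)
y(g) = 5*g
f(l) = l/2 (f(l) = -(-1)*l/2 = l/2)
y(V)*f(11) = (5*3)*((1/2)*11) = 15*(11/2) = 165/2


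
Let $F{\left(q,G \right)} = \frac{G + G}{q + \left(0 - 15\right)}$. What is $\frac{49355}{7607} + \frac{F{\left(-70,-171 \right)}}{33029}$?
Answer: $\frac{138565036669}{21356386255} \approx 6.4882$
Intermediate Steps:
$F{\left(q,G \right)} = \frac{2 G}{-15 + q}$ ($F{\left(q,G \right)} = \frac{2 G}{q + \left(0 - 15\right)} = \frac{2 G}{q - 15} = \frac{2 G}{-15 + q}$)
$\frac{49355}{7607} + \frac{F{\left(-70,-171 \right)}}{33029} = \frac{49355}{7607} + \frac{2 \left(-171\right) \frac{1}{-15 - 70}}{33029} = 49355 \cdot \frac{1}{7607} + 2 \left(-171\right) \frac{1}{-85} \cdot \frac{1}{33029} = \frac{49355}{7607} + 2 \left(-171\right) \left(- \frac{1}{85}\right) \frac{1}{33029} = \frac{49355}{7607} + \frac{342}{85} \cdot \frac{1}{33029} = \frac{49355}{7607} + \frac{342}{2807465} = \frac{138565036669}{21356386255}$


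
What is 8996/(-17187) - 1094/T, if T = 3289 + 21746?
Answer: -81339146/143425515 ≈ -0.56712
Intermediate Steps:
T = 25035
8996/(-17187) - 1094/T = 8996/(-17187) - 1094/25035 = 8996*(-1/17187) - 1094*1/25035 = -8996/17187 - 1094/25035 = -81339146/143425515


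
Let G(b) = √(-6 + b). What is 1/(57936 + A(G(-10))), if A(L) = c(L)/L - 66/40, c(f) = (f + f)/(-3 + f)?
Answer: 115868220/6712722203189 + 640*I/6712722203189 ≈ 1.7261e-5 + 9.5341e-11*I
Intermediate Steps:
c(f) = 2*f/(-3 + f) (c(f) = (2*f)/(-3 + f) = 2*f/(-3 + f))
A(L) = -33/20 + 2/(-3 + L) (A(L) = (2*L/(-3 + L))/L - 66/40 = 2/(-3 + L) - 66*1/40 = 2/(-3 + L) - 33/20 = -33/20 + 2/(-3 + L))
1/(57936 + A(G(-10))) = 1/(57936 + (139 - 33*√(-6 - 10))/(20*(-3 + √(-6 - 10)))) = 1/(57936 + (139 - 132*I)/(20*(-3 + √(-16)))) = 1/(57936 + (139 - 132*I)/(20*(-3 + 4*I))) = 1/(57936 + ((-3 - 4*I)/25)*(139 - 132*I)/20) = 1/(57936 + (-3 - 4*I)*(139 - 132*I)/500)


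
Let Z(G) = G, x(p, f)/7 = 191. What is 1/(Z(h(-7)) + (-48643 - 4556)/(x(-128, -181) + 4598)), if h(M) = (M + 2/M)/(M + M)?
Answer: -581630/4910817 ≈ -0.11844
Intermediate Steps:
x(p, f) = 1337 (x(p, f) = 7*191 = 1337)
h(M) = (M + 2/M)/(2*M) (h(M) = (M + 2/M)/((2*M)) = (M + 2/M)*(1/(2*M)) = (M + 2/M)/(2*M))
1/(Z(h(-7)) + (-48643 - 4556)/(x(-128, -181) + 4598)) = 1/((1/2 + (-7)**(-2)) + (-48643 - 4556)/(1337 + 4598)) = 1/((1/2 + 1/49) - 53199/5935) = 1/(51/98 - 53199*1/5935) = 1/(51/98 - 53199/5935) = 1/(-4910817/581630) = -581630/4910817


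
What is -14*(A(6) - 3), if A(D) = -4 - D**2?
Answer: 602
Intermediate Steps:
-14*(A(6) - 3) = -14*((-4 - 1*6**2) - 3) = -14*((-4 - 1*36) - 3) = -14*((-4 - 36) - 3) = -14*(-40 - 3) = -14*(-43) = 602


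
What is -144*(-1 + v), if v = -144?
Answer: 20880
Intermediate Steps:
-144*(-1 + v) = -144*(-1 - 144) = -144*(-145) = 20880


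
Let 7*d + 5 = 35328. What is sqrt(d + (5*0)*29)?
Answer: sqrt(247261)/7 ≈ 71.036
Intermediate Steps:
d = 35323/7 (d = -5/7 + (1/7)*35328 = -5/7 + 35328/7 = 35323/7 ≈ 5046.1)
sqrt(d + (5*0)*29) = sqrt(35323/7 + (5*0)*29) = sqrt(35323/7 + 0*29) = sqrt(35323/7 + 0) = sqrt(35323/7) = sqrt(247261)/7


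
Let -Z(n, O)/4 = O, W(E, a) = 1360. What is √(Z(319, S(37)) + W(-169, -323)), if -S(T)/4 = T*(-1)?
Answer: 16*√3 ≈ 27.713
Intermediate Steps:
S(T) = 4*T (S(T) = -4*T*(-1) = -(-4)*T = 4*T)
Z(n, O) = -4*O
√(Z(319, S(37)) + W(-169, -323)) = √(-16*37 + 1360) = √(-4*148 + 1360) = √(-592 + 1360) = √768 = 16*√3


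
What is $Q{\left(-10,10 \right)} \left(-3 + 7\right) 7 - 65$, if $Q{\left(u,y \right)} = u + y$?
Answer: $-65$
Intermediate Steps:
$Q{\left(-10,10 \right)} \left(-3 + 7\right) 7 - 65 = \left(-10 + 10\right) \left(-3 + 7\right) 7 - 65 = 0 \cdot 4 \cdot 7 - 65 = 0 \cdot 28 - 65 = 0 - 65 = -65$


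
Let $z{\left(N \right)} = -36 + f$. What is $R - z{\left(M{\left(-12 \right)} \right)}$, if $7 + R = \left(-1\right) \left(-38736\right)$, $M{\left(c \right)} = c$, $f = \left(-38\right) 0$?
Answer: $38765$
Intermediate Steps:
$f = 0$
$z{\left(N \right)} = -36$ ($z{\left(N \right)} = -36 + 0 = -36$)
$R = 38729$ ($R = -7 - -38736 = -7 + 38736 = 38729$)
$R - z{\left(M{\left(-12 \right)} \right)} = 38729 - -36 = 38729 + 36 = 38765$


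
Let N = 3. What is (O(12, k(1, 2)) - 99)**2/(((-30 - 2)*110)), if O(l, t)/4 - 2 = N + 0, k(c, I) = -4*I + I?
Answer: -6241/3520 ≈ -1.7730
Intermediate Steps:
k(c, I) = -3*I
O(l, t) = 20 (O(l, t) = 8 + 4*(3 + 0) = 8 + 4*3 = 8 + 12 = 20)
(O(12, k(1, 2)) - 99)**2/(((-30 - 2)*110)) = (20 - 99)**2/(((-30 - 2)*110)) = (-79)**2/((-32*110)) = 6241/(-3520) = 6241*(-1/3520) = -6241/3520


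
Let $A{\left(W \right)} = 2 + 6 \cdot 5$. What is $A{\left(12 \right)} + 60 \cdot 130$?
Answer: $7832$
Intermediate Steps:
$A{\left(W \right)} = 32$ ($A{\left(W \right)} = 2 + 30 = 32$)
$A{\left(12 \right)} + 60 \cdot 130 = 32 + 60 \cdot 130 = 32 + 7800 = 7832$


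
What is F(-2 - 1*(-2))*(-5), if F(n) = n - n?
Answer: 0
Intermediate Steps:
F(n) = 0
F(-2 - 1*(-2))*(-5) = 0*(-5) = 0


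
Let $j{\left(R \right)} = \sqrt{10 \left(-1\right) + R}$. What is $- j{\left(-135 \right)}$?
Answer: $- i \sqrt{145} \approx - 12.042 i$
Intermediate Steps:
$j{\left(R \right)} = \sqrt{-10 + R}$
$- j{\left(-135 \right)} = - \sqrt{-10 - 135} = - \sqrt{-145} = - i \sqrt{145}$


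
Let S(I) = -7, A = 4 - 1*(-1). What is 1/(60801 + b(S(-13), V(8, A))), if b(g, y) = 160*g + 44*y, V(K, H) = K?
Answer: 1/60033 ≈ 1.6658e-5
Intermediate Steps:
A = 5 (A = 4 + 1 = 5)
b(g, y) = 44*y + 160*g
1/(60801 + b(S(-13), V(8, A))) = 1/(60801 + (44*8 + 160*(-7))) = 1/(60801 + (352 - 1120)) = 1/(60801 - 768) = 1/60033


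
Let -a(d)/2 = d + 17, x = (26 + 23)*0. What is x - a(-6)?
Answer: 22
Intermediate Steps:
x = 0 (x = 49*0 = 0)
a(d) = -34 - 2*d (a(d) = -2*(d + 17) = -2*(17 + d) = -34 - 2*d)
x - a(-6) = 0 - (-34 - 2*(-6)) = 0 - (-34 + 12) = 0 - 1*(-22) = 0 + 22 = 22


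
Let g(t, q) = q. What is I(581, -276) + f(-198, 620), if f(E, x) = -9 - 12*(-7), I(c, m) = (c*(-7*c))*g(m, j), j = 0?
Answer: 75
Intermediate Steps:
I(c, m) = 0 (I(c, m) = (c*(-7*c))*0 = -7*c²*0 = 0)
f(E, x) = 75 (f(E, x) = -9 + 84 = 75)
I(581, -276) + f(-198, 620) = 0 + 75 = 75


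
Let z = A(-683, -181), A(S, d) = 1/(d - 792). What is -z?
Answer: 1/973 ≈ 0.0010277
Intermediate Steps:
A(S, d) = 1/(-792 + d)
z = -1/973 (z = 1/(-792 - 181) = 1/(-973) = -1/973 ≈ -0.0010277)
-z = -1*(-1/973) = 1/973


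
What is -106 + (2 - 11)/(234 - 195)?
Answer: -1381/13 ≈ -106.23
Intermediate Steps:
-106 + (2 - 11)/(234 - 195) = -106 - 9/39 = -106 - 9*1/39 = -106 - 3/13 = -1381/13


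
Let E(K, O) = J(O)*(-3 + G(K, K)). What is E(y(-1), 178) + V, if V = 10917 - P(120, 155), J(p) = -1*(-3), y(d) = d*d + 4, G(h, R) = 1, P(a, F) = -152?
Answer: 11063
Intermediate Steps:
y(d) = 4 + d² (y(d) = d² + 4 = 4 + d²)
J(p) = 3
E(K, O) = -6 (E(K, O) = 3*(-3 + 1) = 3*(-2) = -6)
V = 11069 (V = 10917 - 1*(-152) = 10917 + 152 = 11069)
E(y(-1), 178) + V = -6 + 11069 = 11063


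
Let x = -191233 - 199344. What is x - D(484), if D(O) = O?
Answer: -391061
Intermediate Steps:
x = -390577
x - D(484) = -390577 - 1*484 = -390577 - 484 = -391061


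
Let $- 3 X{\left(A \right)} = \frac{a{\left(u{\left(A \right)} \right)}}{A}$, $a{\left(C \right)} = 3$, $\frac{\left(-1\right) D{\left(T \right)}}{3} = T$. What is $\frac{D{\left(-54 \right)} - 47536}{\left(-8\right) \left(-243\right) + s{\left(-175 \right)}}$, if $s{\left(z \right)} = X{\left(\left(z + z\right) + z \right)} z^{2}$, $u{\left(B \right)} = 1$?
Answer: $- \frac{142122}{6007} \approx -23.659$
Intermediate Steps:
$D{\left(T \right)} = - 3 T$
$X{\left(A \right)} = - \frac{1}{A}$ ($X{\left(A \right)} = - \frac{3 \frac{1}{A}}{3} = - \frac{1}{A}$)
$s{\left(z \right)} = - \frac{z}{3}$ ($s{\left(z \right)} = - \frac{1}{\left(z + z\right) + z} z^{2} = - \frac{1}{2 z + z} z^{2} = - \frac{1}{3 z} z^{2} = - \frac{z}{3}$)
$\frac{D{\left(-54 \right)} - 47536}{\left(-8\right) \left(-243\right) + s{\left(-175 \right)}} = \frac{\left(-3\right) \left(-54\right) - 47536}{\left(-8\right) \left(-243\right) - - \frac{175}{3}} = \frac{162 - 47536}{1944 + \frac{175}{3}} = - \frac{47374}{\frac{6007}{3}} = \left(-47374\right) \frac{3}{6007} = - \frac{142122}{6007}$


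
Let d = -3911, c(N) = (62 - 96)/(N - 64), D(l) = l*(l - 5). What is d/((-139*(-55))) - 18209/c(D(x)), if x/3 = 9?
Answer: 36890001838/129965 ≈ 2.8385e+5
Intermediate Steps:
x = 27 (x = 3*9 = 27)
D(l) = l*(-5 + l)
c(N) = -34/(-64 + N)
d/((-139*(-55))) - 18209/c(D(x)) = -3911/((-139*(-55))) - (582688/17 - 491643*(-5 + 27)/34) = -3911/7645 - 18209/((-34/(-64 + 27*22))) = -3911*1/7645 - 18209/((-34/(-64 + 594))) = -3911/7645 - 18209/((-34/530)) = -3911/7645 - 18209/((-34*1/530)) = -3911/7645 - 18209/(-17/265) = -3911/7645 - 18209*(-265/17) = -3911/7645 + 4825385/17 = 36890001838/129965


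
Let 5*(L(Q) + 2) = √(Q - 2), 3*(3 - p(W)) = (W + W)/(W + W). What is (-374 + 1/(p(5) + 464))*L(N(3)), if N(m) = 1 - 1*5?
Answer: 523597/700 - 523597*I*√6/7000 ≈ 748.0 - 183.22*I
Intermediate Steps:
p(W) = 8/3 (p(W) = 3 - (W + W)/(3*(W + W)) = 3 - 2*W/(3*(2*W)) = 3 - 2*W*1/(2*W)/3 = 3 - ⅓*1 = 3 - ⅓ = 8/3)
N(m) = -4 (N(m) = 1 - 5 = -4)
L(Q) = -2 + √(-2 + Q)/5 (L(Q) = -2 + √(Q - 2)/5 = -2 + √(-2 + Q)/5)
(-374 + 1/(p(5) + 464))*L(N(3)) = (-374 + 1/(8/3 + 464))*(-2 + √(-2 - 4)/5) = (-374 + 1/(1400/3))*(-2 + √(-6)/5) = (-374 + 3/1400)*(-2 + (I*√6)/5) = -523597*(-2 + I*√6/5)/1400 = 523597/700 - 523597*I*√6/7000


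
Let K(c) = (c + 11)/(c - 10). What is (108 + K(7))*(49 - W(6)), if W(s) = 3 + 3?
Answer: 4386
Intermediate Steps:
W(s) = 6
K(c) = (11 + c)/(-10 + c)
(108 + K(7))*(49 - W(6)) = (108 + (11 + 7)/(-10 + 7))*(49 - 1*6) = (108 + 18/(-3))*(49 - 6) = (108 - ⅓*18)*43 = (108 - 6)*43 = 102*43 = 4386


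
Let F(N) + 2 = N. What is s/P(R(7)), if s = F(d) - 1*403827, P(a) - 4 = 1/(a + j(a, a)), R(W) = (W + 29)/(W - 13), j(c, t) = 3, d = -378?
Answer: -1212621/11 ≈ -1.1024e+5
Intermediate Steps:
F(N) = -2 + N
R(W) = (29 + W)/(-13 + W)
P(a) = 4 + 1/(3 + a) (P(a) = 4 + 1/(a + 3) = 4 + 1/(3 + a))
s = -404207 (s = (-2 - 378) - 1*403827 = -380 - 403827 = -404207)
s/P(R(7)) = -404207*(3 + (29 + 7)/(-13 + 7))/(13 + 4*((29 + 7)/(-13 + 7))) = -404207*(3 + 36/(-6))/(13 + 4*(36/(-6))) = -404207*(3 - ⅙*36)/(13 + 4*(-⅙*36)) = -404207*(3 - 6)/(13 + 4*(-6)) = -404207*(-3/(13 - 24)) = -404207/((-⅓*(-11))) = -404207/11/3 = -404207*3/11 = -1212621/11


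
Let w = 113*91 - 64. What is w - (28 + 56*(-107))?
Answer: 16183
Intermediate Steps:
w = 10219 (w = 10283 - 64 = 10219)
w - (28 + 56*(-107)) = 10219 - (28 + 56*(-107)) = 10219 - (28 - 5992) = 10219 - 1*(-5964) = 10219 + 5964 = 16183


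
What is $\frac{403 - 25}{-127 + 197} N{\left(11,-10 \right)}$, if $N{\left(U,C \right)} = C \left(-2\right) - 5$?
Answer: $81$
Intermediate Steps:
$N{\left(U,C \right)} = -5 - 2 C$ ($N{\left(U,C \right)} = - 2 C - 5 = -5 - 2 C$)
$\frac{403 - 25}{-127 + 197} N{\left(11,-10 \right)} = \frac{403 - 25}{-127 + 197} \left(-5 - -20\right) = \frac{378}{70} \left(-5 + 20\right) = 378 \cdot \frac{1}{70} \cdot 15 = \frac{27}{5} \cdot 15 = 81$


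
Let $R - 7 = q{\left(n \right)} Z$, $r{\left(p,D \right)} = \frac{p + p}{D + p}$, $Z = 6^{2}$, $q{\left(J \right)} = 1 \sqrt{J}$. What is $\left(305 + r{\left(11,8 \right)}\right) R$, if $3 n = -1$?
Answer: $\frac{40719}{19} + \frac{69804 i \sqrt{3}}{19} \approx 2143.1 + 6363.4 i$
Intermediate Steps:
$n = - \frac{1}{3}$ ($n = \frac{1}{3} \left(-1\right) = - \frac{1}{3} \approx -0.33333$)
$q{\left(J \right)} = \sqrt{J}$
$Z = 36$
$r{\left(p,D \right)} = \frac{2 p}{D + p}$
$R = 7 + 12 i \sqrt{3}$ ($R = 7 + \sqrt{- \frac{1}{3}} \cdot 36 = 7 + \frac{i \sqrt{3}}{3} \cdot 36 = 7 + 12 i \sqrt{3} \approx 7.0 + 20.785 i$)
$\left(305 + r{\left(11,8 \right)}\right) R = \left(305 + 2 \cdot 11 \frac{1}{8 + 11}\right) \left(7 + 12 i \sqrt{3}\right) = \left(305 + 2 \cdot 11 \cdot \frac{1}{19}\right) \left(7 + 12 i \sqrt{3}\right) = \left(305 + \frac{22}{19}\right) \left(7 + 12 i \sqrt{3}\right) = \frac{5817 \left(7 + 12 i \sqrt{3}\right)}{19} = \frac{40719}{19} + \frac{69804 i \sqrt{3}}{19}$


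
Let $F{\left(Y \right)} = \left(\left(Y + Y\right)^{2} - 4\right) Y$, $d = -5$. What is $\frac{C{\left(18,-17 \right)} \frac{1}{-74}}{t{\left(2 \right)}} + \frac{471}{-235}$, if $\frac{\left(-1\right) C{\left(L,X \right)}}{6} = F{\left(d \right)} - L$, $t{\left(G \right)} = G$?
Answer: $- \frac{192972}{8695} \approx -22.193$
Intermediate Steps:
$F{\left(Y \right)} = Y \left(-4 + 4 Y^{2}\right)$ ($F{\left(Y \right)} = \left(\left(2 Y\right)^{2} - 4\right) Y = \left(4 Y^{2} - 4\right) Y = \left(-4 + 4 Y^{2}\right) Y = Y \left(-4 + 4 Y^{2}\right)$)
$C{\left(L,X \right)} = 2880 + 6 L$ ($C{\left(L,X \right)} = - 6 \left(4 \left(-5\right) \left(-1 + \left(-5\right)^{2}\right) - L\right) = - 6 \left(4 \left(-5\right) \left(-1 + 25\right) - L\right) = - 6 \left(4 \left(-5\right) 24 - L\right) = - 6 \left(-480 - L\right) = 2880 + 6 L$)
$\frac{C{\left(18,-17 \right)} \frac{1}{-74}}{t{\left(2 \right)}} + \frac{471}{-235} = \frac{\left(2880 + 6 \cdot 18\right) \frac{1}{-74}}{2} + \frac{471}{-235} = \left(2880 + 108\right) \left(- \frac{1}{74}\right) \frac{1}{2} + 471 \left(- \frac{1}{235}\right) = 2988 \left(- \frac{1}{74}\right) \frac{1}{2} - \frac{471}{235} = \left(- \frac{1494}{37}\right) \frac{1}{2} - \frac{471}{235} = - \frac{747}{37} - \frac{471}{235} = - \frac{192972}{8695}$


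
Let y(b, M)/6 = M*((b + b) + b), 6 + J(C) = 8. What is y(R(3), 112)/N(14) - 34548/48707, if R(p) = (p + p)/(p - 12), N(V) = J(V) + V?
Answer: -4125936/48707 ≈ -84.709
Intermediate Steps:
J(C) = 2 (J(C) = -6 + 8 = 2)
N(V) = 2 + V
R(p) = 2*p/(-12 + p) (R(p) = (2*p)/(-12 + p) = 2*p/(-12 + p))
y(b, M) = 18*M*b (y(b, M) = 6*(M*((b + b) + b)) = 6*(M*(2*b + b)) = 6*(M*(3*b)) = 6*(3*M*b) = 18*M*b)
y(R(3), 112)/N(14) - 34548/48707 = (18*112*(2*3/(-12 + 3)))/(2 + 14) - 34548/48707 = (18*112*(2*3/(-9)))/16 - 34548*1/48707 = (18*112*(2*3*(-⅑)))*(1/16) - 34548/48707 = (18*112*(-⅔))*(1/16) - 34548/48707 = -1344*1/16 - 34548/48707 = -84 - 34548/48707 = -4125936/48707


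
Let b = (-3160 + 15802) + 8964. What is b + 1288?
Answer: 22894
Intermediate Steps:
b = 21606 (b = 12642 + 8964 = 21606)
b + 1288 = 21606 + 1288 = 22894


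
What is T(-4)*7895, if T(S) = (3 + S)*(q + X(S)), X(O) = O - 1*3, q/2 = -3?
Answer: 102635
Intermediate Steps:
q = -6 (q = 2*(-3) = -6)
X(O) = -3 + O (X(O) = O - 3 = -3 + O)
T(S) = (-9 + S)*(3 + S) (T(S) = (3 + S)*(-6 + (-3 + S)) = (3 + S)*(-9 + S) = (-9 + S)*(3 + S))
T(-4)*7895 = (-27 + (-4)**2 - 6*(-4))*7895 = (-27 + 16 + 24)*7895 = 13*7895 = 102635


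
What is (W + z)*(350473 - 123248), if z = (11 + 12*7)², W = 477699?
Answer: 110595860900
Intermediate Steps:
z = 9025 (z = (11 + 84)² = 95² = 9025)
(W + z)*(350473 - 123248) = (477699 + 9025)*(350473 - 123248) = 486724*227225 = 110595860900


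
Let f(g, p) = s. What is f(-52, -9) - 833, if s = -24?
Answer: -857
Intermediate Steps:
f(g, p) = -24
f(-52, -9) - 833 = -24 - 833 = -857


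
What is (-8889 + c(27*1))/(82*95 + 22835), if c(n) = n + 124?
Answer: -8738/30625 ≈ -0.28532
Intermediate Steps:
c(n) = 124 + n
(-8889 + c(27*1))/(82*95 + 22835) = (-8889 + (124 + 27*1))/(82*95 + 22835) = (-8889 + (124 + 27))/(7790 + 22835) = (-8889 + 151)/30625 = -8738*1/30625 = -8738/30625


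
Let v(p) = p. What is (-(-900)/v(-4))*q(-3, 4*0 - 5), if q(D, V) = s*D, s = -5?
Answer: -3375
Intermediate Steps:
q(D, V) = -5*D
(-(-900)/v(-4))*q(-3, 4*0 - 5) = (-(-900)/(-4))*(-5*(-3)) = -(-900)*(-1)/4*15 = -25*9*15 = -225*15 = -3375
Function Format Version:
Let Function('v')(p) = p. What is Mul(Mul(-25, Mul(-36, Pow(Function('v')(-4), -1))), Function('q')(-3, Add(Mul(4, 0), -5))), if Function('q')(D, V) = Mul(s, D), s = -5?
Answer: -3375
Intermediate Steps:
Function('q')(D, V) = Mul(-5, D)
Mul(Mul(-25, Mul(-36, Pow(Function('v')(-4), -1))), Function('q')(-3, Add(Mul(4, 0), -5))) = Mul(Mul(-25, Mul(-36, Pow(-4, -1))), Mul(-5, -3)) = Mul(Mul(-25, Mul(-36, Rational(-1, 4))), 15) = Mul(Mul(-25, 9), 15) = Mul(-225, 15) = -3375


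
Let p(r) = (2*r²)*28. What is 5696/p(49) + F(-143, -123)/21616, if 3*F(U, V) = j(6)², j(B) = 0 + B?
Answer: 556867/12975004 ≈ 0.042918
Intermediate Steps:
j(B) = B
F(U, V) = 12 (F(U, V) = (⅓)*6² = (⅓)*36 = 12)
p(r) = 56*r²
5696/p(49) + F(-143, -123)/21616 = 5696/((56*49²)) + 12/21616 = 5696/((56*2401)) + 12*(1/21616) = 5696/134456 + 3/5404 = 5696*(1/134456) + 3/5404 = 712/16807 + 3/5404 = 556867/12975004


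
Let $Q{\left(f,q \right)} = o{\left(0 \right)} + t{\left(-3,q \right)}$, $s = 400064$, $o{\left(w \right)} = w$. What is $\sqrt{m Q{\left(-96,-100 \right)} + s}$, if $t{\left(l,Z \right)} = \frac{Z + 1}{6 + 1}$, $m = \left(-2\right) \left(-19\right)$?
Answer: $\frac{\sqrt{19576802}}{7} \approx 632.08$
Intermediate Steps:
$m = 38$
$t{\left(l,Z \right)} = \frac{1}{7} + \frac{Z}{7}$ ($t{\left(l,Z \right)} = \frac{1 + Z}{7} = \left(1 + Z\right) \frac{1}{7} = \frac{1}{7} + \frac{Z}{7}$)
$Q{\left(f,q \right)} = \frac{1}{7} + \frac{q}{7}$ ($Q{\left(f,q \right)} = 0 + \left(\frac{1}{7} + \frac{q}{7}\right) = \frac{1}{7} + \frac{q}{7}$)
$\sqrt{m Q{\left(-96,-100 \right)} + s} = \sqrt{38 \left(\frac{1}{7} + \frac{1}{7} \left(-100\right)\right) + 400064} = \sqrt{38 \left(\frac{1}{7} - \frac{100}{7}\right) + 400064} = \sqrt{38 \left(- \frac{99}{7}\right) + 400064} = \sqrt{- \frac{3762}{7} + 400064} = \sqrt{\frac{2796686}{7}} = \frac{\sqrt{19576802}}{7}$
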